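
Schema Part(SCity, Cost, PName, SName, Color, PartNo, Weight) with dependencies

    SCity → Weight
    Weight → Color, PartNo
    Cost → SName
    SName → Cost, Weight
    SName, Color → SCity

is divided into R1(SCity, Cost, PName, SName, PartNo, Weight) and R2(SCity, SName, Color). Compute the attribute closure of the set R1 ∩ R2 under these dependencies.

R1 ∩ R2 = {SCity, SName}.
SCity → Weight applies, adding Weight
Weight → Color, PartNo applies, adding Color, PartNo
SName → Cost, Weight applies, adding Cost
Closure: {SCity, Cost, SName, Color, PartNo, Weight}.

SCity, Cost, SName, Color, PartNo, Weight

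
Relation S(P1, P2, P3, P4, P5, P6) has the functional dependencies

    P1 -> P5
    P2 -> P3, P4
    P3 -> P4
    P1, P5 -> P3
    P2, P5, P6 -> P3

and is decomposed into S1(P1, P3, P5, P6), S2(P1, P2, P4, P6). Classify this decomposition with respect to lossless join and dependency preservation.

Lossless test: (P1, P6)⁺ = {P1, P3, P4, P5, P6}, which contains all of one fragment — lossless.
Dependency preservation: the restricted closure of {P2} across the fragments never reaches {P3, P4}, so P2 → P3, P4 cannot be enforced without a join — not preserved.

lossless but not dependency-preserving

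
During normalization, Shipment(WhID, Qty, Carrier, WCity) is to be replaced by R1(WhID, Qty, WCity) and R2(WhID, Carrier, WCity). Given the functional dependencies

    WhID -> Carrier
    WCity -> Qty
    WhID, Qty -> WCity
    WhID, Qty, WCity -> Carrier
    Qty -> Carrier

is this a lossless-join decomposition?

Common attributes: R1 ∩ R2 = {WhID, WCity}.
Closure of {WhID, WCity}: WhID → Carrier applies, adding Carrier; WCity → Qty applies, adding Qty. So (WhID, WCity)⁺ = {WhID, Qty, Carrier, WCity}.
This closure contains every attribute of R1, so R1 ∩ R2 → R1. The join is lossless.

Yes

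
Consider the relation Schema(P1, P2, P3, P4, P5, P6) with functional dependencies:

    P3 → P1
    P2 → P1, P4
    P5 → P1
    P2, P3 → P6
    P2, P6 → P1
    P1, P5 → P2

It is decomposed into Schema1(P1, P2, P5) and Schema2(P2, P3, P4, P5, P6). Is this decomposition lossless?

Common attributes: Schema1 ∩ Schema2 = {P2, P5}.
Closure of {P2, P5}: P2 → P1, P4 applies, adding P1, P4. So (P2, P5)⁺ = {P1, P2, P4, P5}.
This closure contains every attribute of Schema1, so Schema1 ∩ Schema2 → Schema1. The join is lossless.

Yes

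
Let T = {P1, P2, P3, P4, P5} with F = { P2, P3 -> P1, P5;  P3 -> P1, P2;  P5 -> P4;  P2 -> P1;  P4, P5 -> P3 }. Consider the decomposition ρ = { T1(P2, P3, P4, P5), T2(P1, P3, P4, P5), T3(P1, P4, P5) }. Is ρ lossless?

Yes

Chase test. Columns are P1, P2, P3, P4, P5; row i has aⱼ where attribute j ∈ Ti, else bᵢⱼ.
Initial tableau (one row per fragment):
  row 1: b11 a2 a3 a4 a5
  row 2: a1 b22 a3 a4 a5
  row 3: a1 b32 b33 a4 a5
Rows 1 and 2 agree on P3; apply P3→P1, P2 and equate their P1, P2 entries.
Rows 1 and 3 agree on P4, P5; apply P4, P5→P3 and equate their P3 entries.
Rows 1 and 3 agree on P3; apply P3→P1, P2 and equate their P1, P2 entries.
Row 1 is now all distinguished symbols — the join is lossless.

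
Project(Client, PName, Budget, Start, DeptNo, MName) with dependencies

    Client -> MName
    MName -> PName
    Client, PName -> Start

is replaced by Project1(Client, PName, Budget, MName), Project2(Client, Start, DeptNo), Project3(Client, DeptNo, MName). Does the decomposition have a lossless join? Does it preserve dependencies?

Lossless test (chase): Rows 1 and 2 agree on Client; apply Client→MName and equate their MName entries. Rows 1 and 2 agree on MName; apply MName→PName and equate their PName entries. Rows 1 and 3 agree on MName; apply MName→PName and equate their PName entries. Rows 1 and 2 agree on Client, PName; apply Client, PName→Start and equate their Start entries. Rows 1 and 3 agree on Client, PName; apply Client, PName→Start and equate their Start entries. No row becomes fully distinguished — the join is lossy.
Dependency preservation: Client, PName → Start is not contained in any single fragment, but the restricted closure of its left-hand side across the fragments still reaches the right-hand side; the remaining FDs each lie inside some fragment. All dependencies are preserved.

lossy but dependency-preserving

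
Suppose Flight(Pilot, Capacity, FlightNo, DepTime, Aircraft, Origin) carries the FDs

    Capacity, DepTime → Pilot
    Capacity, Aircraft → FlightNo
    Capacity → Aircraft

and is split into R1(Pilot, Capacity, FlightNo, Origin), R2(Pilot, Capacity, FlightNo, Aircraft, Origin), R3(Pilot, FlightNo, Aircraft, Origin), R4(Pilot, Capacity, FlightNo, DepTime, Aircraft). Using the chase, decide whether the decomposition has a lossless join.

Chase test. Columns are Pilot, Capacity, FlightNo, DepTime, Aircraft, Origin; row i has aⱼ where attribute j ∈ Ri, else bᵢⱼ.
Initial tableau (one row per fragment):
  row 1: a1 a2 a3 b14 b15 a6
  row 2: a1 a2 a3 b24 a5 a6
  row 3: a1 b32 a3 b34 a5 a6
  row 4: a1 a2 a3 a4 a5 b46
Rows 1 and 2 agree on Capacity; apply Capacity→Aircraft and equate their Aircraft entries.
No row becomes fully distinguished — the join is lossy.

No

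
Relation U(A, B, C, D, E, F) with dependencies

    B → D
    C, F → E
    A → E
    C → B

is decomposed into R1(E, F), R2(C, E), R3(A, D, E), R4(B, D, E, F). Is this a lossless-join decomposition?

No

Chase test. Columns are A, B, C, D, E, F; row i has aⱼ where attribute j ∈ Ri, else bᵢⱼ.
Initial tableau (one row per fragment):
  row 1: b11 b12 b13 b14 a5 a6
  row 2: b21 b22 a3 b24 a5 b26
  row 3: a1 b32 b33 a4 a5 b36
  row 4: b41 a2 b43 a4 a5 a6
No row becomes fully distinguished — the join is lossy.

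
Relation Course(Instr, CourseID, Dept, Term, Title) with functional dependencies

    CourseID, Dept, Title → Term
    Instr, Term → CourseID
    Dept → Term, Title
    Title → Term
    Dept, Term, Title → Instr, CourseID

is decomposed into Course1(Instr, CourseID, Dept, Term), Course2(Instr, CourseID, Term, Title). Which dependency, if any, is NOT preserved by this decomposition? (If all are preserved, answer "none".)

Dept → Term, Title

Check Dept → Term, Title: no single fragment contains all of {Dept, Term, Title}, and the restricted closure of {Dept} across the fragments never reaches {Term, Title}.
CourseID, Dept, Title → Term is preserved.
Instr, Term → CourseID is preserved.
Title → Term is preserved.
Dept, Term, Title → Instr, CourseID is preserved.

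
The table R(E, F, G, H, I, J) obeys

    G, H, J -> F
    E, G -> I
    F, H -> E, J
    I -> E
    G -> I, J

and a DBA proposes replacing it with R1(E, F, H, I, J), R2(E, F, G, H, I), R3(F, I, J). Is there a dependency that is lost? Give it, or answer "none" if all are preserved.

G -> I, J

Check G → I, J: no single fragment contains all of {G, I, J}, and the restricted closure of {G} across the fragments never reaches {I, J}.
G, H, J → F is preserved.
E, G → I is preserved.
F, H → E, J is preserved.
I → E is preserved.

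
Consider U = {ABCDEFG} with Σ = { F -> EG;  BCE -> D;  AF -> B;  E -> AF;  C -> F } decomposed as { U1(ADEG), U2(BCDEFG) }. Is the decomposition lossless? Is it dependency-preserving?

lossless and dependency-preserving

Lossless test: (DEG)⁺ = {ABDEFG}, which contains all of one fragment — lossless.
Dependency preservation: AF → B; E → AF are not contained in any single fragment, but the restricted closure of each left-hand side across the fragments still reaches the right-hand side; the remaining FDs each lie inside some fragment. All dependencies are preserved.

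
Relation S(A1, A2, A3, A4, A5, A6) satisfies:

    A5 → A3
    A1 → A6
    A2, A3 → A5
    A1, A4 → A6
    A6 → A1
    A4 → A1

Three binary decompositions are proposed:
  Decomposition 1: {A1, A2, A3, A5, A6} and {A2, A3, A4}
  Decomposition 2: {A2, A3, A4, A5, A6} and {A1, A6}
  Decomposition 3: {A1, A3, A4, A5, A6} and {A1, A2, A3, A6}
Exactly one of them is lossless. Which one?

Decomposition 1: common = {A2, A3}, closure = {A2, A3, A5} → lossy.
Decomposition 2: common = {A6}, closure = {A1, A6} → lossless.
Decomposition 3: common = {A1, A3, A6}, closure = {A1, A3, A6} → lossy.

Decomposition 2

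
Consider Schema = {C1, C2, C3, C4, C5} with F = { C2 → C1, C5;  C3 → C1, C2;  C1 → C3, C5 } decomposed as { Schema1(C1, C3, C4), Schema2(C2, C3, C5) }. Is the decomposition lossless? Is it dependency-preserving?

Lossless test: (C3)⁺ = {C1, C2, C3, C5}, which contains all of one fragment — lossless.
Dependency preservation: C2 → C1, C5; C3 → C1, C2; C1 → C3, C5 are not contained in any single fragment, but the restricted closure of each left-hand side across the fragments still reaches the right-hand side; the remaining FDs each lie inside some fragment. All dependencies are preserved.

lossless and dependency-preserving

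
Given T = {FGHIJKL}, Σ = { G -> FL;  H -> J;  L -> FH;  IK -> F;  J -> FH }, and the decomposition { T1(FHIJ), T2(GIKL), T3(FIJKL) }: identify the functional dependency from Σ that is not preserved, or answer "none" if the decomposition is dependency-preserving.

none

G → FL: restricted closure across fragments reaches FL.
H → J lies within T1.
L → FH: restricted closure across fragments reaches FH.
IK → F lies within T3.
J → FH lies within T1.
Every dependency is enforceable on the fragments, so the decomposition is dependency-preserving.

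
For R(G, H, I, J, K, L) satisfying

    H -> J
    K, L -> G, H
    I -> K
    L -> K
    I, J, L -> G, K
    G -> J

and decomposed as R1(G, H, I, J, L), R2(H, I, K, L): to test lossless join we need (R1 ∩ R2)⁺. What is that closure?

G, H, I, J, K, L

R1 ∩ R2 = {H, I, L}.
H → J applies, adding J
I → K applies, adding K
I, J, L → G, K applies, adding G
Closure: {G, H, I, J, K, L}.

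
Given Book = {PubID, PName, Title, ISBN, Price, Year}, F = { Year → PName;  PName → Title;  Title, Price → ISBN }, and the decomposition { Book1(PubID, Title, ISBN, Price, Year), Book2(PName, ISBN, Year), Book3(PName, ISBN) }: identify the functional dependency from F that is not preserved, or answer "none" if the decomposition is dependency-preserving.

PName → Title

Check PName → Title: no single fragment contains all of {PName, Title}, and the restricted closure of {PName} across the fragments never reaches {Title}.
Year → PName is preserved.
Title, Price → ISBN is preserved.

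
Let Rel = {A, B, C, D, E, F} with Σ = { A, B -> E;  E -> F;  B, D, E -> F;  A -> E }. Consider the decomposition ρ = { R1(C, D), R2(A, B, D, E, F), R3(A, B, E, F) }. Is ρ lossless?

No

Chase test. Columns are A, B, C, D, E, F; row i has aⱼ where attribute j ∈ Ri, else bᵢⱼ.
Initial tableau (one row per fragment):
  row 1: b11 b12 a3 a4 b15 b16
  row 2: a1 a2 b23 a4 a5 a6
  row 3: a1 a2 b33 b34 a5 a6
No row becomes fully distinguished — the join is lossy.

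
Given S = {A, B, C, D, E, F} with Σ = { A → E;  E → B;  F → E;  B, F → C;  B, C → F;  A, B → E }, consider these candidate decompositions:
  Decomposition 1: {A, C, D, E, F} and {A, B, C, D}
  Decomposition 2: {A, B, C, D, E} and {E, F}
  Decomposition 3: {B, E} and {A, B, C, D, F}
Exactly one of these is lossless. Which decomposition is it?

Decomposition 1

Decomposition 1: common = {A, C, D}, closure = {A, B, C, D, E, F} → lossless.
Decomposition 2: common = {E}, closure = {B, E} → lossy.
Decomposition 3: common = {B}, closure = {B} → lossy.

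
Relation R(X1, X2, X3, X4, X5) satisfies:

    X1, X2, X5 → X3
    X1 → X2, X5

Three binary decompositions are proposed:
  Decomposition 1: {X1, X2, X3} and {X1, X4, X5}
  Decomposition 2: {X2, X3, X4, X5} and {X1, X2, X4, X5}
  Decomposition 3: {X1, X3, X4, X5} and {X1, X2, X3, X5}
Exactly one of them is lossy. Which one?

Decomposition 1: common = {X1}, closure = {X1, X2, X3, X5} → lossless.
Decomposition 2: common = {X2, X4, X5}, closure = {X2, X4, X5} → lossy.
Decomposition 3: common = {X1, X3, X5}, closure = {X1, X2, X3, X5} → lossless.

Decomposition 2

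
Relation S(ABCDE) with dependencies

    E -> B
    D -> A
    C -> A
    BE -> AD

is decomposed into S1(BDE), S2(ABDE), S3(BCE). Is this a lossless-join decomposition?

Chase test. Columns are ABCDE; row i has aⱼ where attribute j ∈ Si, else bᵢⱼ.
Initial tableau (one row per fragment):
  row 1: b11 a2 b13 a4 a5
  row 2: a1 a2 b23 a4 a5
  row 3: b31 a2 a3 b34 a5
Rows 1 and 2 agree on D; apply D→A and equate their A entries.
Rows 1 and 3 agree on BE; apply BE→AD and equate their AD entries.
Row 3 is now all distinguished symbols — the join is lossless.

Yes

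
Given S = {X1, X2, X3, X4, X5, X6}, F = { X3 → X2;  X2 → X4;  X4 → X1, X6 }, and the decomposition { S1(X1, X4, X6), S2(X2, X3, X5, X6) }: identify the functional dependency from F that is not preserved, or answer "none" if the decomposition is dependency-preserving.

X2 → X4

Check X2 → X4: no single fragment contains all of {X2, X4}, and the restricted closure of {X2} across the fragments never reaches {X4}.
X3 → X2 is preserved.
X4 → X1, X6 is preserved.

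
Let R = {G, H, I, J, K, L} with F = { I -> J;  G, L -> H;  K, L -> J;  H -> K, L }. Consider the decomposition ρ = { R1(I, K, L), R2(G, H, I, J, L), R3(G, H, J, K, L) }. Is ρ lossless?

Chase test. Columns are G, H, I, J, K, L; row i has aⱼ where attribute j ∈ Ri, else bᵢⱼ.
Initial tableau (one row per fragment):
  row 1: b11 b12 a3 b14 a5 a6
  row 2: a1 a2 a3 a4 b25 a6
  row 3: a1 a2 b33 a4 a5 a6
Rows 1 and 2 agree on I; apply I→J and equate their J entries.
Rows 2 and 3 agree on H; apply H→K, L and equate their K, L entries.
Row 2 is now all distinguished symbols — the join is lossless.

Yes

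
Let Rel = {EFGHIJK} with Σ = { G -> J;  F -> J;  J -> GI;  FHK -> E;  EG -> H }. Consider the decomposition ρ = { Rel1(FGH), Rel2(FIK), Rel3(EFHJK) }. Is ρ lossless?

Yes

Chase test. Columns are EFGHIJK; row i has aⱼ where attribute j ∈ Reli, else bᵢⱼ.
Initial tableau (one row per fragment):
  row 1: b11 a2 a3 a4 b15 b16 b17
  row 2: b21 a2 b23 b24 a5 b26 a7
  row 3: a1 a2 b33 a4 b35 a6 a7
Rows 1 and 2 agree on F; apply F→J and equate their J entries.
Rows 1 and 3 agree on F; apply F→J and equate their J entries.
Rows 1 and 2 agree on J; apply J→GI and equate their GI entries.
Rows 1 and 3 agree on J; apply J→GI and equate their GI entries.
Row 3 is now all distinguished symbols — the join is lossless.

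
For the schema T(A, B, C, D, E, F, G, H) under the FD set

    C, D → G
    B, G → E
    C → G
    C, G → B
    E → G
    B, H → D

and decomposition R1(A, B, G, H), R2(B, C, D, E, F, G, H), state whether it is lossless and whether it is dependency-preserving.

lossy but dependency-preserving

Lossless test: (B, G, H)⁺ = {B, D, E, G, H}, which is a superkey of neither fragment — lossy.
Dependency preservation: every FD's attributes lie within a single fragment, so each can be enforced locally — preserved.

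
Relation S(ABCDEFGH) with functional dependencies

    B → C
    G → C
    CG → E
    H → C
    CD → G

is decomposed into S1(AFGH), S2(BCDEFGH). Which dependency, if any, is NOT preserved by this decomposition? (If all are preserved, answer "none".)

B → C lies within S2.
G → C lies within S2.
CG → E lies within S2.
H → C lies within S2.
CD → G lies within S2.
Every dependency is enforceable on the fragments, so the decomposition is dependency-preserving.

none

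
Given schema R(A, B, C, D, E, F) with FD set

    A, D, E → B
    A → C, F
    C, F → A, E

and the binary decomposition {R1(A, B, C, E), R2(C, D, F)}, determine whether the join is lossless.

No

Common attributes: R1 ∩ R2 = {C}.
No dependency enlarges {C}, so (C)⁺ = {C}.
The closure contains neither all of R1 = {A, B, C, E} nor all of R2 = {C, D, F}, so the common attributes are not a superkey of either fragment. The join is lossy.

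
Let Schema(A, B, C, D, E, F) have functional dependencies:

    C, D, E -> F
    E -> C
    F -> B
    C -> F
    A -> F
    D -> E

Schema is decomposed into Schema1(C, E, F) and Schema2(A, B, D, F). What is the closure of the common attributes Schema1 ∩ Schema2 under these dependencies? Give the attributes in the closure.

Schema1 ∩ Schema2 = {F}.
F → B applies, adding B
Closure: {B, F}.

B, F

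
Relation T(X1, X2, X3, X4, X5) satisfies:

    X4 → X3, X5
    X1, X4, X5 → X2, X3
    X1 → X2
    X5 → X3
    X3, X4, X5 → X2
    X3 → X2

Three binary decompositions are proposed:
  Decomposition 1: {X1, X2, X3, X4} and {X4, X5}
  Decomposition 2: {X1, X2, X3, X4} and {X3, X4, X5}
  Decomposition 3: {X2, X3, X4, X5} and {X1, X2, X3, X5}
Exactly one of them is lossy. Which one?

Decomposition 3

Decomposition 1: common = {X4}, closure = {X2, X3, X4, X5} → lossless.
Decomposition 2: common = {X3, X4}, closure = {X2, X3, X4, X5} → lossless.
Decomposition 3: common = {X2, X3, X5}, closure = {X2, X3, X5} → lossy.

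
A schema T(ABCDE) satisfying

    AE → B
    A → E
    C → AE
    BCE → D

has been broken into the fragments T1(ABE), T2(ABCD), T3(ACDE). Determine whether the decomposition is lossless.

Chase test. Columns are ABCDE; row i has aⱼ where attribute j ∈ Ti, else bᵢⱼ.
Initial tableau (one row per fragment):
  row 1: a1 a2 b13 b14 a5
  row 2: a1 a2 a3 a4 b25
  row 3: a1 b32 a3 a4 a5
Rows 1 and 3 agree on AE; apply AE→B and equate their B entries.
Rows 1 and 2 agree on A; apply A→E and equate their E entries.
Row 2 is now all distinguished symbols — the join is lossless.

Yes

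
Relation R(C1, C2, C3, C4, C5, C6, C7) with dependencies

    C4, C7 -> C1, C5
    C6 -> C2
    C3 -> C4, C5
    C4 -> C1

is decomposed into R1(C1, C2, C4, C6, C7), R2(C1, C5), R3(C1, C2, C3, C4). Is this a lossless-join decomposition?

Chase test. Columns are C1, C2, C3, C4, C5, C6, C7; row i has aⱼ where attribute j ∈ Ri, else bᵢⱼ.
Initial tableau (one row per fragment):
  row 1: a1 a2 b13 a4 b15 a6 a7
  row 2: a1 b22 b23 b24 a5 b26 b27
  row 3: a1 a2 a3 a4 b35 b36 b37
No row becomes fully distinguished — the join is lossy.

No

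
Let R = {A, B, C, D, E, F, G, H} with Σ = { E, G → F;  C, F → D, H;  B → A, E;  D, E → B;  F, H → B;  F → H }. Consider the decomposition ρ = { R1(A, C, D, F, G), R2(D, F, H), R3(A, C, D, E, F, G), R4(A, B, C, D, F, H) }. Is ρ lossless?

Yes

Chase test. Columns are A, B, C, D, E, F, G, H; row i has aⱼ where attribute j ∈ Ri, else bᵢⱼ.
Initial tableau (one row per fragment):
  row 1: a1 b12 a3 a4 b15 a6 a7 b18
  row 2: b21 b22 b23 a4 b25 a6 b27 a8
  row 3: a1 b32 a3 a4 a5 a6 a7 b38
  row 4: a1 a2 a3 a4 b45 a6 b47 a8
Rows 1 and 3 agree on C, F; apply C, F→D, H and equate their D, H entries.
Rows 1 and 4 agree on C, F; apply C, F→D, H and equate their D, H entries.
Rows 1 and 2 agree on F, H; apply F, H→B and equate their B entries.
Rows 1 and 3 agree on F, H; apply F, H→B and equate their B entries.
Rows 1 and 4 agree on F, H; apply F, H→B and equate their B entries.
Rows 1 and 2 agree on B; apply B→A, E and equate their A, E entries.
Rows 1 and 3 agree on B; apply B→A, E and equate their A, E entries.
Rows 1 and 4 agree on B; apply B→A, E and equate their A, E entries.
Row 1 is now all distinguished symbols — the join is lossless.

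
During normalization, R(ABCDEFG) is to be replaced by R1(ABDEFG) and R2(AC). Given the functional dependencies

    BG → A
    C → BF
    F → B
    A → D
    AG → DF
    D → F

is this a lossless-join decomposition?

Common attributes: R1 ∩ R2 = {A}.
Closure of {A}: A → D applies, adding D; D → F applies, adding F; F → B applies, adding B. So (A)⁺ = {ABDF}.
The closure contains neither all of R1 = {ABDEFG} nor all of R2 = {AC}, so the common attributes are not a superkey of either fragment. The join is lossy.

No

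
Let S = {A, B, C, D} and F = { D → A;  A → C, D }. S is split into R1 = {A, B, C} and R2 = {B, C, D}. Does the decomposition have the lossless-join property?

Common attributes: R1 ∩ R2 = {B, C}.
No dependency enlarges {B, C}, so (B, C)⁺ = {B, C}.
The closure contains neither all of R1 = {A, B, C} nor all of R2 = {B, C, D}, so the common attributes are not a superkey of either fragment. The join is lossy.

No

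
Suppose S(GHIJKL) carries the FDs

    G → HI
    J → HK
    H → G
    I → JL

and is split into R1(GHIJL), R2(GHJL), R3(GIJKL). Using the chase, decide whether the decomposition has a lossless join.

Yes

Chase test. Columns are GHIJKL; row i has aⱼ where attribute j ∈ Ri, else bᵢⱼ.
Initial tableau (one row per fragment):
  row 1: a1 a2 a3 a4 b15 a6
  row 2: a1 a2 b23 a4 b25 a6
  row 3: a1 b32 a3 a4 a5 a6
Rows 1 and 2 agree on G; apply G→HI and equate their HI entries.
Rows 1 and 3 agree on G; apply G→HI and equate their HI entries.
Rows 1 and 2 agree on J; apply J→HK and equate their HK entries.
Rows 1 and 3 agree on J; apply J→HK and equate their HK entries.
Row 1 is now all distinguished symbols — the join is lossless.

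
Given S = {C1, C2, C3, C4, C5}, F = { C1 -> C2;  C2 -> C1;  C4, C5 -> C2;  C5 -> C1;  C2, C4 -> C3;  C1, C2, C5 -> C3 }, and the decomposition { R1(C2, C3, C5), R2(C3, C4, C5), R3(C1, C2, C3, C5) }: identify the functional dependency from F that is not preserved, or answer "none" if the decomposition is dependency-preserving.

C2, C4 -> C3

Check C2, C4 → C3: no single fragment contains all of {C2, C3, C4}, and the restricted closure of {C2, C4} across the fragments never reaches {C3}.
C1 → C2 is preserved.
C2 → C1 is preserved.
C4, C5 → C2 is preserved.
C5 → C1 is preserved.
C1, C2, C5 → C3 is preserved.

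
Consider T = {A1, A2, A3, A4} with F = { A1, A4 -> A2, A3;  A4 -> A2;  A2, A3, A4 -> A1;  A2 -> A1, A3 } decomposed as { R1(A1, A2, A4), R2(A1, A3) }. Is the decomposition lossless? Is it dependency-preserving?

lossy and not dependency-preserving

Lossless test: (A1)⁺ = {A1}, which is a superkey of neither fragment — lossy.
Dependency preservation: the restricted closure of {A1, A4} across the fragments never reaches {A2, A3}, so A1, A4 → A2, A3 cannot be enforced without a join — not preserved.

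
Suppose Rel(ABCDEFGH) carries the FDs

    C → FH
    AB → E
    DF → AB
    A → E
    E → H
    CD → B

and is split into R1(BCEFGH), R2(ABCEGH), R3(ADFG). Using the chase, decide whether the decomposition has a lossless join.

No

Chase test. Columns are ABCDEFGH; row i has aⱼ where attribute j ∈ Ri, else bᵢⱼ.
Initial tableau (one row per fragment):
  row 1: b11 a2 a3 b14 a5 a6 a7 a8
  row 2: a1 a2 a3 b24 a5 b26 a7 a8
  row 3: a1 b32 b33 a4 b35 a6 a7 b38
Rows 1 and 2 agree on C; apply C→FH and equate their FH entries.
Rows 2 and 3 agree on A; apply A→E and equate their E entries.
Rows 1 and 3 agree on E; apply E→H and equate their H entries.
No row becomes fully distinguished — the join is lossy.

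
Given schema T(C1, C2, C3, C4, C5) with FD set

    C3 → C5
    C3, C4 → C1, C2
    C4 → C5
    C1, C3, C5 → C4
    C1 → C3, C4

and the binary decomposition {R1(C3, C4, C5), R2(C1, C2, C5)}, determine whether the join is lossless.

Common attributes: R1 ∩ R2 = {C5}.
No dependency enlarges {C5}, so (C5)⁺ = {C5}.
The closure contains neither all of R1 = {C3, C4, C5} nor all of R2 = {C1, C2, C5}, so the common attributes are not a superkey of either fragment. The join is lossy.

No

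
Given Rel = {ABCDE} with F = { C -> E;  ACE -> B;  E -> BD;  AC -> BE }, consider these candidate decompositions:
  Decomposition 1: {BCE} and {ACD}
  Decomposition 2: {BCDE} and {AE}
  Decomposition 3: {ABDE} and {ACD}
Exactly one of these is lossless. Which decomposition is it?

Decomposition 1

Decomposition 1: common = {C}, closure = {BCDE} → lossless.
Decomposition 2: common = {E}, closure = {BDE} → lossy.
Decomposition 3: common = {AD}, closure = {AD} → lossy.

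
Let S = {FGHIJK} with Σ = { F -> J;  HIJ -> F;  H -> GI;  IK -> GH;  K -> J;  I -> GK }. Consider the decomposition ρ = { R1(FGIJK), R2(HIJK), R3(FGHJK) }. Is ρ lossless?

Yes

Chase test. Columns are FGHIJK; row i has aⱼ where attribute j ∈ Ri, else bᵢⱼ.
Initial tableau (one row per fragment):
  row 1: a1 a2 b13 a4 a5 a6
  row 2: b21 b22 a3 a4 a5 a6
  row 3: a1 a2 a3 b34 a5 a6
Rows 2 and 3 agree on H; apply H→GI and equate their GI entries.
Rows 1 and 2 agree on IK; apply IK→GH and equate their GH entries.
Rows 1 and 2 agree on HIJ; apply HIJ→F and equate their F entries.
Row 1 is now all distinguished symbols — the join is lossless.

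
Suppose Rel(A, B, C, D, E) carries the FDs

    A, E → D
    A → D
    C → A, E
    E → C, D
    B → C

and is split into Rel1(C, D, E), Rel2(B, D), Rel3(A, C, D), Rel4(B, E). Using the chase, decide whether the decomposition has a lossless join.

Chase test. Columns are A, B, C, D, E; row i has aⱼ where attribute j ∈ Reli, else bᵢⱼ.
Initial tableau (one row per fragment):
  row 1: b11 b12 a3 a4 a5
  row 2: b21 a2 b23 a4 b25
  row 3: a1 b32 a3 a4 b35
  row 4: b41 a2 b43 b44 a5
Rows 1 and 3 agree on C; apply C→A, E and equate their A, E entries.
Rows 1 and 4 agree on E; apply E→C, D and equate their C, D entries.
Rows 2 and 4 agree on B; apply B→C and equate their C entries.
Rows 1 and 2 agree on C; apply C→A, E and equate their A, E entries.
Rows 1 and 4 agree on C; apply C→A, E and equate their A, E entries.
Row 2 is now all distinguished symbols — the join is lossless.

Yes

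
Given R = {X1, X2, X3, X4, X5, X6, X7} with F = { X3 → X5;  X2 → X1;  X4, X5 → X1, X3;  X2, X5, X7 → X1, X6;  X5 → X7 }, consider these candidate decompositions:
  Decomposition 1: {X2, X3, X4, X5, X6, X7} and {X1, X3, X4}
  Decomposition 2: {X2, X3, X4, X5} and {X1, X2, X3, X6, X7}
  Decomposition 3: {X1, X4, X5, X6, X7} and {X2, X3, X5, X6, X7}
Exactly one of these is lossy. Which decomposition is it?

Decomposition 1: common = {X3, X4}, closure = {X1, X3, X4, X5, X7} → lossless.
Decomposition 2: common = {X2, X3}, closure = {X1, X2, X3, X5, X6, X7} → lossless.
Decomposition 3: common = {X5, X6, X7}, closure = {X5, X6, X7} → lossy.

Decomposition 3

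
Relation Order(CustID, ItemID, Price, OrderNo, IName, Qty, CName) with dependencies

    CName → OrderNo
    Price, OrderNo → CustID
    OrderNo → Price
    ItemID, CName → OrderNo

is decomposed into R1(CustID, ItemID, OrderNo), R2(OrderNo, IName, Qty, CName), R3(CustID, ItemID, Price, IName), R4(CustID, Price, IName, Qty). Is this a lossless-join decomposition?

No

Chase test. Columns are CustID, ItemID, Price, OrderNo, IName, Qty, CName; row i has aⱼ where attribute j ∈ Ri, else bᵢⱼ.
Initial tableau (one row per fragment):
  row 1: a1 a2 b13 a4 b15 b16 b17
  row 2: b21 b22 b23 a4 a5 a6 a7
  row 3: a1 a2 a3 b34 a5 b36 b37
  row 4: a1 b42 a3 b44 a5 a6 b47
Rows 1 and 2 agree on OrderNo; apply OrderNo→Price and equate their Price entries.
Rows 1 and 2 agree on Price, OrderNo; apply Price, OrderNo→CustID and equate their CustID entries.
No row becomes fully distinguished — the join is lossy.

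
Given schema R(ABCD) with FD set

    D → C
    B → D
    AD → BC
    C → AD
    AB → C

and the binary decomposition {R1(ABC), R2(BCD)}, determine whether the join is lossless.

Common attributes: R1 ∩ R2 = {BC}.
Closure of {BC}: B → D applies, adding D; C → AD applies, adding A. So (BC)⁺ = {ABCD}.
This closure contains every attribute of R1, so R1 ∩ R2 → R1. The join is lossless.

Yes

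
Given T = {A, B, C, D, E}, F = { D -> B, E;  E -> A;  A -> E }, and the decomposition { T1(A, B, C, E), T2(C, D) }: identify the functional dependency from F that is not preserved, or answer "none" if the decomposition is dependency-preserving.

D -> B, E

Check D → B, E: no single fragment contains all of {B, D, E}, and the restricted closure of {D} across the fragments never reaches {B, E}.
E → A is preserved.
A → E is preserved.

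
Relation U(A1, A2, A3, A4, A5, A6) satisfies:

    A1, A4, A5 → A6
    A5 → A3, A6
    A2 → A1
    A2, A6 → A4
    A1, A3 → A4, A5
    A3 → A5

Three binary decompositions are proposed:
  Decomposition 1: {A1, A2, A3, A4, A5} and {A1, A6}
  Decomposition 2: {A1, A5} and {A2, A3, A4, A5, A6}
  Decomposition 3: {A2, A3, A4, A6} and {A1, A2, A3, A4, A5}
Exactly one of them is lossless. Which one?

Decomposition 1: common = {A1}, closure = {A1} → lossy.
Decomposition 2: common = {A5}, closure = {A3, A5, A6} → lossy.
Decomposition 3: common = {A2, A3, A4}, closure = {A1, A2, A3, A4, A5, A6} → lossless.

Decomposition 3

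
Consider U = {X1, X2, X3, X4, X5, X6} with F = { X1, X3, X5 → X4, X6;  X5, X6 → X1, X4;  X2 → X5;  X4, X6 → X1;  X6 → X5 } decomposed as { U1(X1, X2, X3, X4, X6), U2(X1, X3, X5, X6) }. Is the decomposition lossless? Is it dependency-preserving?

lossless but not dependency-preserving

Lossless test: (X1, X3, X6)⁺ = {X1, X3, X4, X5, X6}, which contains all of one fragment — lossless.
Dependency preservation: the restricted closure of {X2} across the fragments never reaches {X5}, so X2 → X5 cannot be enforced without a join — not preserved.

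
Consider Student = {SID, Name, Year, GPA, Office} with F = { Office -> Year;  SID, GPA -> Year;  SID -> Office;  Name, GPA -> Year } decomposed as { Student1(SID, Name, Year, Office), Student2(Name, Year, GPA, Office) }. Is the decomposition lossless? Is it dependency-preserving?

Lossless test: (Name, Year, Office)⁺ = {Name, Year, Office}, which is a superkey of neither fragment — lossy.
Dependency preservation: SID, GPA → Year is not contained in any single fragment, but the restricted closure of its left-hand side across the fragments still reaches the right-hand side; the remaining FDs each lie inside some fragment. All dependencies are preserved.

lossy but dependency-preserving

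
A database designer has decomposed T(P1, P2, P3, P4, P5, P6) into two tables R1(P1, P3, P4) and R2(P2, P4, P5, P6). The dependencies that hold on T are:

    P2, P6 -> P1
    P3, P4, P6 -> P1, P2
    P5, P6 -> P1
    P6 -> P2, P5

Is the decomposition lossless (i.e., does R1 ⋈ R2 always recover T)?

No

Common attributes: R1 ∩ R2 = {P4}.
No dependency enlarges {P4}, so (P4)⁺ = {P4}.
The closure contains neither all of R1 = {P1, P3, P4} nor all of R2 = {P2, P4, P5, P6}, so the common attributes are not a superkey of either fragment. The join is lossy.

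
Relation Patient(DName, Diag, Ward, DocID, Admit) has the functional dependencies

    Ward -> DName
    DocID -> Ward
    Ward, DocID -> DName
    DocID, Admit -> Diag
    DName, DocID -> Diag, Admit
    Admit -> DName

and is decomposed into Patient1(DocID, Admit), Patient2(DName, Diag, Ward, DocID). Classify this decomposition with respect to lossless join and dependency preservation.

lossless but not dependency-preserving

Lossless test: (DocID)⁺ = {DName, Diag, Ward, DocID, Admit}, which contains all of one fragment — lossless.
Dependency preservation: the restricted closure of {Admit} across the fragments never reaches {DName}, so Admit → DName cannot be enforced without a join — not preserved.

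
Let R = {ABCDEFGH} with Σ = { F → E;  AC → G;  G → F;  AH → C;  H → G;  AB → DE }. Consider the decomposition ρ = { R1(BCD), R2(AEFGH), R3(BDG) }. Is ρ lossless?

Chase test. Columns are ABCDEFGH; row i has aⱼ where attribute j ∈ Ri, else bᵢⱼ.
Initial tableau (one row per fragment):
  row 1: b11 a2 a3 a4 b15 b16 b17 b18
  row 2: a1 b22 b23 b24 a5 a6 a7 a8
  row 3: b31 a2 b33 a4 b35 b36 a7 b38
Rows 2 and 3 agree on G; apply G→F and equate their F entries.
Rows 2 and 3 agree on F; apply F→E and equate their E entries.
No row becomes fully distinguished — the join is lossy.

No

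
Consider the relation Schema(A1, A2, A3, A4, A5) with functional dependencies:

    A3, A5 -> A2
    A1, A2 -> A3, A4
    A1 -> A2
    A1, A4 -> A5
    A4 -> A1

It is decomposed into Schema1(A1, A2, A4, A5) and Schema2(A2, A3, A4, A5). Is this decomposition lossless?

Common attributes: Schema1 ∩ Schema2 = {A2, A4, A5}.
Closure of {A2, A4, A5}: A4 → A1 applies, adding A1; A1, A2 → A3, A4 applies, adding A3. So (A2, A4, A5)⁺ = {A1, A2, A3, A4, A5}.
This closure contains every attribute of Schema1, so Schema1 ∩ Schema2 → Schema1. The join is lossless.

Yes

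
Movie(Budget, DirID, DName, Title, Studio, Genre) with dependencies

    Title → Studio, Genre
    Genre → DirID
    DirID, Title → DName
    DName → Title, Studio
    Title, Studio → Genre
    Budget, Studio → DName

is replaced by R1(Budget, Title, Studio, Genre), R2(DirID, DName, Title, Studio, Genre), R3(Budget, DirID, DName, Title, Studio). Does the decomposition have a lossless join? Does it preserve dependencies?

Lossless test (chase): Rows 1 and 3 agree on Title; apply Title→Studio, Genre and equate their Studio, Genre entries. Rows 1 and 2 agree on Genre; apply Genre→DirID and equate their DirID entries. Rows 1 and 2 agree on DirID, Title; apply DirID, Title→DName and equate their DName entries. Row 1 is now all distinguished symbols — the join is lossless.
Dependency preservation: every FD's attributes lie within a single fragment, so each can be enforced locally — preserved.

lossless and dependency-preserving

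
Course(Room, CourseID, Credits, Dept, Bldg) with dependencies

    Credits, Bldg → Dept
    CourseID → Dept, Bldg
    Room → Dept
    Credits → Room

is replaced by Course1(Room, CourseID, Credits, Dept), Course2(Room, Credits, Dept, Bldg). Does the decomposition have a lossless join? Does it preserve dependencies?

lossy and not dependency-preserving

Lossless test: (Room, Credits, Dept)⁺ = {Room, Credits, Dept}, which is a superkey of neither fragment — lossy.
Dependency preservation: the restricted closure of {CourseID} across the fragments never reaches {Dept, Bldg}, so CourseID → Dept, Bldg cannot be enforced without a join — not preserved.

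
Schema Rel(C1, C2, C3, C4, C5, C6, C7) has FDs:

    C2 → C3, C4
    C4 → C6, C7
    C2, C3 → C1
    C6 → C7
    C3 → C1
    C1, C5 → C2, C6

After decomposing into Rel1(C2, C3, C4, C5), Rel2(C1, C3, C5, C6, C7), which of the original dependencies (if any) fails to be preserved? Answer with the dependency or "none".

Check C4 → C6, C7: no single fragment contains all of {C4, C6, C7}, and the restricted closure of {C4} across the fragments never reaches {C6, C7}.
C2 → C3, C4 is preserved.
C2, C3 → C1 is preserved.
C6 → C7 is preserved.
C3 → C1 is preserved.
C1, C5 → C2, C6 is preserved.

C4 → C6, C7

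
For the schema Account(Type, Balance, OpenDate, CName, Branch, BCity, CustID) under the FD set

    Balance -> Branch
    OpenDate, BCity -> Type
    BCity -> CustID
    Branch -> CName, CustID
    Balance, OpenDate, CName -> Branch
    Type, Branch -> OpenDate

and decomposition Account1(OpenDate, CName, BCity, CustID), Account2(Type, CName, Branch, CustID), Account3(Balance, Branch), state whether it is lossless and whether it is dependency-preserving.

lossy and not dependency-preserving

Lossless test (chase): Rows 2 and 3 agree on Branch; apply Branch→CName, CustID and equate their CName, CustID entries. No row becomes fully distinguished — the join is lossy.
Dependency preservation: the restricted closure of {OpenDate, BCity} across the fragments never reaches {Type}, so OpenDate, BCity → Type cannot be enforced without a join — not preserved.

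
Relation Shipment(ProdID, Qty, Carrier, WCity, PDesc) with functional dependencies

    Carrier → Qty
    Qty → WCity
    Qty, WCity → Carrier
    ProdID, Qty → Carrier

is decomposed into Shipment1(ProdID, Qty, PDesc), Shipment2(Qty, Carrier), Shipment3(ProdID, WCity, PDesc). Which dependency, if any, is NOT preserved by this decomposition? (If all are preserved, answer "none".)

Check Qty → WCity: no single fragment contains all of {Qty, WCity}, and the restricted closure of {Qty} across the fragments never reaches {WCity}.
Carrier → Qty is preserved.
Qty, WCity → Carrier is preserved.
ProdID, Qty → Carrier is preserved.

Qty → WCity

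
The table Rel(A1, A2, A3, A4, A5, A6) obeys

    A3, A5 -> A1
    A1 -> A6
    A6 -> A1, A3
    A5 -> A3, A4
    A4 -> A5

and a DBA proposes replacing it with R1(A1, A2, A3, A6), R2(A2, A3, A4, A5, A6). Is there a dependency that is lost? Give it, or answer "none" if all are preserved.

A3, A5 → A1: restricted closure across fragments reaches A1.
A1 → A6 lies within R1.
A6 → A1, A3 lies within R1.
A5 → A3, A4 lies within R2.
A4 → A5 lies within R2.
Every dependency is enforceable on the fragments, so the decomposition is dependency-preserving.

none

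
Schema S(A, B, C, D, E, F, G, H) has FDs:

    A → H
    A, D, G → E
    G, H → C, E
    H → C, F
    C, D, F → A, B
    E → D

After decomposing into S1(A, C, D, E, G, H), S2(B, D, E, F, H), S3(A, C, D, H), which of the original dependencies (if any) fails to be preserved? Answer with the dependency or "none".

C, D, F → A, B

Check C, D, F → A, B: no single fragment contains all of {A, B, C, D, F}, and the restricted closure of {C, D, F} across the fragments never reaches {A, B}.
A → H is preserved.
A, D, G → E is preserved.
G, H → C, E is preserved.
H → C, F is preserved.
E → D is preserved.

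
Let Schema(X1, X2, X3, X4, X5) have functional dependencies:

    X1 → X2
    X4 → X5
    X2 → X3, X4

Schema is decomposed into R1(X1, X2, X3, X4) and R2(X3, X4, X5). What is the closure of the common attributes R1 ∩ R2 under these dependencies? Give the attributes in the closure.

X3, X4, X5

R1 ∩ R2 = {X3, X4}.
X4 → X5 applies, adding X5
Closure: {X3, X4, X5}.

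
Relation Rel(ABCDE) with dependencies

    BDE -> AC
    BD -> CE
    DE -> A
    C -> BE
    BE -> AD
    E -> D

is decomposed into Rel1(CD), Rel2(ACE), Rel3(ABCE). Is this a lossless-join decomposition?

Chase test. Columns are ABCDE; row i has aⱼ where attribute j ∈ Reli, else bᵢⱼ.
Initial tableau (one row per fragment):
  row 1: b11 b12 a3 a4 b15
  row 2: a1 b22 a3 b24 a5
  row 3: a1 a2 a3 b34 a5
Rows 1 and 2 agree on C; apply C→BE and equate their BE entries.
Rows 1 and 3 agree on C; apply C→BE and equate their BE entries.
Rows 1 and 2 agree on BE; apply BE→AD and equate their AD entries.
Rows 1 and 3 agree on BE; apply BE→AD and equate their AD entries.
Row 1 is now all distinguished symbols — the join is lossless.

Yes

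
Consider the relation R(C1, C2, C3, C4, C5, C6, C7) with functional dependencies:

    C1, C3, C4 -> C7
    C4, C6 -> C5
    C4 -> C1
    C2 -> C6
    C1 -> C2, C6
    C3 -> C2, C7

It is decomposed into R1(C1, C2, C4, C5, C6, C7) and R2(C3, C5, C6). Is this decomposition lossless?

Common attributes: R1 ∩ R2 = {C5, C6}.
No dependency enlarges {C5, C6}, so (C5, C6)⁺ = {C5, C6}.
The closure contains neither all of R1 = {C1, C2, C4, C5, C6, C7} nor all of R2 = {C3, C5, C6}, so the common attributes are not a superkey of either fragment. The join is lossy.

No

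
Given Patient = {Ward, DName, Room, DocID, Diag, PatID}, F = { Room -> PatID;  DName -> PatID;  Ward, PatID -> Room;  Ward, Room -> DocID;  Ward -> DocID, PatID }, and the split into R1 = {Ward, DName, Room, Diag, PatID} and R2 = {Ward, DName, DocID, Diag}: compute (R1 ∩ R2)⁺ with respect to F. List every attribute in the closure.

R1 ∩ R2 = {Ward, DName, Diag}.
DName → PatID applies, adding PatID
Ward, PatID → Room applies, adding Room
Ward, Room → DocID applies, adding DocID
Closure: {Ward, DName, Room, DocID, Diag, PatID}.

Ward, DName, Room, DocID, Diag, PatID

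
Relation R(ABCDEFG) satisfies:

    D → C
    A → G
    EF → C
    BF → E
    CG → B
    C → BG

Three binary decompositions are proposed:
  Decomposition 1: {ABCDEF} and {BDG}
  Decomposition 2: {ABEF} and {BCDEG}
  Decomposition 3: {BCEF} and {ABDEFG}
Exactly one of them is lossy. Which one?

Decomposition 2

Decomposition 1: common = {BD}, closure = {BCDG} → lossless.
Decomposition 2: common = {BE}, closure = {BE} → lossy.
Decomposition 3: common = {BEF}, closure = {BCEFG} → lossless.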